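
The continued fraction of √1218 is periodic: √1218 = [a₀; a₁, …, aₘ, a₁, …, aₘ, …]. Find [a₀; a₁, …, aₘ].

a₀ = ⌊√1218⌋ = 34.
With m₀=0, d₀=1 and mₖ₊₁ = dₖaₖ − mₖ, dₖ₊₁ = (n − mₖ₊₁²)/dₖ, aₖ₊₁ = ⌊(a₀+mₖ₊₁)/dₖ₊₁⌋:
  k=1: m=34, d=62, a=1
  k=2: m=28, d=7, a=8
  k=3: m=28, d=62, a=1
  k=4: m=34, d=1, a=68
d=1 and a=2a₀=68 at k=4, so the next step gives (m, d) = (34, 62) again — its k=1 value — and the period has length 4.

[34; 1, 8, 1, 68]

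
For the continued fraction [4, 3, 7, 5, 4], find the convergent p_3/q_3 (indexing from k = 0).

Using pₖ = aₖpₖ₋₁ + pₖ₋₂, qₖ = aₖqₖ₋₁ + qₖ₋₂ (with p₋₁=1, p₋₂=0, q₋₁=0, q₋₂=1):
  k=0: a=4, p=4, q=1
  k=1: a=3, p=13, q=3
  k=2: a=7, p=95, q=22
  k=3: a=5, p=488, q=113

488/113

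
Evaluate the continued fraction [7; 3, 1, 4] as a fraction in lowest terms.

138/19

Fold from the inside: start with 4/1.
  1 + 1/4 = 5/4
  3 + 4/5 = 19/5
  7 + 5/19 = 138/19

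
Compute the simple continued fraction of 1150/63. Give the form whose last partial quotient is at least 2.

1150 = 18*63 + 16
63 = 3*16 + 15
16 = 1*15 + 1
15 = 15*1 + 0  (stop)
So 1150/63 = [18; 3, 1, 15].

[18; 3, 1, 15]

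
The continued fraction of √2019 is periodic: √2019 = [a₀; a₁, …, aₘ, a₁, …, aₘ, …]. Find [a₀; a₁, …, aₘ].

[44; 1, 13, 1, 88]

a₀ = ⌊√2019⌋ = 44.
With m₀=0, d₀=1 and mₖ₊₁ = dₖaₖ − mₖ, dₖ₊₁ = (n − mₖ₊₁²)/dₖ, aₖ₊₁ = ⌊(a₀+mₖ₊₁)/dₖ₊₁⌋:
  k=1: m=44, d=83, a=1
  k=2: m=39, d=6, a=13
  k=3: m=39, d=83, a=1
  k=4: m=44, d=1, a=88
d=1 and a=2a₀=88 at k=4, so the next step gives (m, d) = (44, 83) again — its k=1 value — and the period has length 4.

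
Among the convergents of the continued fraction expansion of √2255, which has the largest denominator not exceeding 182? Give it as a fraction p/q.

3609/76

√2255 = [47; 2, 18, 2, 94, …] (period length 4).
Convergents:
  p_0/q_0 = 47/1
  p_1/q_1 = 95/2
  p_2/q_2 = 1757/37
  p_3/q_3 = 3609/76
  p_4/q_4 = 341003/7181
q_3 = 76 ≤ 182 < 7181 = q_4, so the answer is 3609/76.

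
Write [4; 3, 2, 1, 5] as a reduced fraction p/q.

Using pₖ = aₖpₖ₋₁ + pₖ₋₂ and qₖ = aₖqₖ₋₁ + qₖ₋₂:
  k=0: a=4, p=4, q=1
  k=1: a=3, p=13, q=3
  k=2: a=2, p=30, q=7
  k=3: a=1, p=43, q=10
  k=4: a=5, p=245, q=57

245/57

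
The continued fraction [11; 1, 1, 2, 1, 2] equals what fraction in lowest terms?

220/19

Fold from the inside: start with 2/1.
  1 + 1/2 = 3/2
  2 + 2/3 = 8/3
  1 + 3/8 = 11/8
  1 + 8/11 = 19/11
  11 + 11/19 = 220/19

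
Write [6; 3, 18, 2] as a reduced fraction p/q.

Using pₖ = aₖpₖ₋₁ + pₖ₋₂ and qₖ = aₖqₖ₋₁ + qₖ₋₂:
  k=0: a=6, p=6, q=1
  k=1: a=3, p=19, q=3
  k=2: a=18, p=348, q=55
  k=3: a=2, p=715, q=113

715/113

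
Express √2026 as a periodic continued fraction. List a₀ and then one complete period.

[45; 90]

a₀ = ⌊√2026⌋ = 45.
With m₀=0, d₀=1 and mₖ₊₁ = dₖaₖ − mₖ, dₖ₊₁ = (n − mₖ₊₁²)/dₖ, aₖ₊₁ = ⌊(a₀+mₖ₊₁)/dₖ₊₁⌋:
  k=1: m=45, d=1, a=90
d=1 and a=2a₀=90 at k=1, so the next step gives (m, d) = (45, 1) again — its k=1 value — and the period has length 1.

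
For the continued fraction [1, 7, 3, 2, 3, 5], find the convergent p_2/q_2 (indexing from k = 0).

25/22

Using pₖ = aₖpₖ₋₁ + pₖ₋₂, qₖ = aₖqₖ₋₁ + qₖ₋₂ (with p₋₁=1, p₋₂=0, q₋₁=0, q₋₂=1):
  k=0: a=1, p=1, q=1
  k=1: a=7, p=8, q=7
  k=2: a=3, p=25, q=22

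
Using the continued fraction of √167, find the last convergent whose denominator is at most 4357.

52092/4031

√167 = [12; 1, 11, 1, 24, …] (period length 4).
Convergents:
  p_0/q_0 = 12/1
  p_1/q_1 = 13/1
  p_2/q_2 = 155/12
  p_3/q_3 = 168/13
  p_4/q_4 = 4187/324
  p_5/q_5 = 4355/337
  p_6/q_6 = 52092/4031
  p_7/q_7 = 56447/4368
q_6 = 4031 ≤ 4357 < 4368 = q_7, so the answer is 52092/4031.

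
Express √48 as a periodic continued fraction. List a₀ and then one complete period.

[6; 1, 12]

a₀ = ⌊√48⌋ = 6.
With m₀=0, d₀=1 and mₖ₊₁ = dₖaₖ − mₖ, dₖ₊₁ = (n − mₖ₊₁²)/dₖ, aₖ₊₁ = ⌊(a₀+mₖ₊₁)/dₖ₊₁⌋:
  k=1: m=6, d=12, a=1
  k=2: m=6, d=1, a=12
d=1 and a=2a₀=12 at k=2, so the next step gives (m, d) = (6, 12) again — its k=1 value — and the period has length 2.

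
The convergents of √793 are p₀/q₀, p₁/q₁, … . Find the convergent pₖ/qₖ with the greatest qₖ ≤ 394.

√793 = [28; 6, 4, 6, 56, …] (period length 4).
Convergents:
  p_0/q_0 = 28/1
  p_1/q_1 = 169/6
  p_2/q_2 = 704/25
  p_3/q_3 = 4393/156
  p_4/q_4 = 246712/8761
q_3 = 156 ≤ 394 < 8761 = q_4, so the answer is 4393/156.

4393/156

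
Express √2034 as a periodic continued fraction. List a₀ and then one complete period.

a₀ = ⌊√2034⌋ = 45.
With m₀=0, d₀=1 and mₖ₊₁ = dₖaₖ − mₖ, dₖ₊₁ = (n − mₖ₊₁²)/dₖ, aₖ₊₁ = ⌊(a₀+mₖ₊₁)/dₖ₊₁⌋:
  k=1: m=45, d=9, a=10
  k=2: m=45, d=1, a=90
d=1 and a=2a₀=90 at k=2, so the next step gives (m, d) = (45, 9) again — its k=1 value — and the period has length 2.

[45; 10, 90]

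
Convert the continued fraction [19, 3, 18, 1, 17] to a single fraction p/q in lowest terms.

Using pₖ = aₖpₖ₋₁ + pₖ₋₂ and qₖ = aₖqₖ₋₁ + qₖ₋₂:
  k=0: a=19, p=19, q=1
  k=1: a=3, p=58, q=3
  k=2: a=18, p=1063, q=55
  k=3: a=1, p=1121, q=58
  k=4: a=17, p=20120, q=1041

20120/1041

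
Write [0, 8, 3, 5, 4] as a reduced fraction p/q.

67/557

Fold from the inside: start with 4/1.
  5 + 1/4 = 21/4
  3 + 4/21 = 67/21
  8 + 21/67 = 557/67
  0 + 67/557 = 67/557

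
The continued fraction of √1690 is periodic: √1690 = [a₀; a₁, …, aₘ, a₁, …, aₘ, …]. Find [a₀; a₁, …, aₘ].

a₀ = ⌊√1690⌋ = 41.
With m₀=0, d₀=1 and mₖ₊₁ = dₖaₖ − mₖ, dₖ₊₁ = (n − mₖ₊₁²)/dₖ, aₖ₊₁ = ⌊(a₀+mₖ₊₁)/dₖ₊₁⌋:
  k=1: m=41, d=9, a=9
  k=2: m=40, d=10, a=8
  k=3: m=40, d=9, a=9
  k=4: m=41, d=1, a=82
d=1 and a=2a₀=82 at k=4, so the next step gives (m, d) = (41, 9) again — its k=1 value — and the period has length 4.

[41; 9, 8, 9, 82]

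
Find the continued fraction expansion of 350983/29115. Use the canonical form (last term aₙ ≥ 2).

350983 = 12×29115 + 1603
29115 = 18×1603 + 261
1603 = 6×261 + 37
261 = 7×37 + 2
37 = 18×2 + 1
2 = 2×1 + 0  (stop)
So 350983/29115 = [12; 18, 6, 7, 18, 2].

[12; 18, 6, 7, 18, 2]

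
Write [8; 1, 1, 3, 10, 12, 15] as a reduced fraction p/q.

112577/13137

Using pₖ = aₖpₖ₋₁ + pₖ₋₂ and qₖ = aₖqₖ₋₁ + qₖ₋₂:
  k=0: a=8, p=8, q=1
  k=1: a=1, p=9, q=1
  k=2: a=1, p=17, q=2
  k=3: a=3, p=60, q=7
  k=4: a=10, p=617, q=72
  k=5: a=12, p=7464, q=871
  k=6: a=15, p=112577, q=13137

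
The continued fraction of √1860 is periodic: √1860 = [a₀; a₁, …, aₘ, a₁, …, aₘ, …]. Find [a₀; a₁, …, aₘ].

a₀ = ⌊√1860⌋ = 43.
With m₀=0, d₀=1 and mₖ₊₁ = dₖaₖ − mₖ, dₖ₊₁ = (n − mₖ₊₁²)/dₖ, aₖ₊₁ = ⌊(a₀+mₖ₊₁)/dₖ₊₁⌋:
  k=1: m=43, d=11, a=7
  k=2: m=34, d=64, a=1
  k=3: m=30, d=15, a=4
  k=4: m=30, d=64, a=1
  k=5: m=34, d=11, a=7
  k=6: m=43, d=1, a=86
d=1 and a=2a₀=86 at k=6, so the next step gives (m, d) = (43, 11) again — its k=1 value — and the period has length 6.

[43; 7, 1, 4, 1, 7, 86]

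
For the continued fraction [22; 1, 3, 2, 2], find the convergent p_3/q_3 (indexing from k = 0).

205/9

Using pₖ = aₖpₖ₋₁ + pₖ₋₂, qₖ = aₖqₖ₋₁ + qₖ₋₂ (with p₋₁=1, p₋₂=0, q₋₁=0, q₋₂=1):
  k=0: a=22, p=22, q=1
  k=1: a=1, p=23, q=1
  k=2: a=3, p=91, q=4
  k=3: a=2, p=205, q=9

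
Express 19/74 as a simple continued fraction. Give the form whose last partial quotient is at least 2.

19 = 0×74 + 19
74 = 3×19 + 17
19 = 1×17 + 2
17 = 8×2 + 1
2 = 2×1 + 0  (stop)
So 19/74 = [0; 3, 1, 8, 2].

[0; 3, 1, 8, 2]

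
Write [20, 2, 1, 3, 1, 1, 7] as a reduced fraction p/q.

Using pₖ = aₖpₖ₋₁ + pₖ₋₂ and qₖ = aₖqₖ₋₁ + qₖ₋₂:
  k=0: a=20, p=20, q=1
  k=1: a=2, p=41, q=2
  k=2: a=1, p=61, q=3
  k=3: a=3, p=224, q=11
  k=4: a=1, p=285, q=14
  k=5: a=1, p=509, q=25
  k=6: a=7, p=3848, q=189

3848/189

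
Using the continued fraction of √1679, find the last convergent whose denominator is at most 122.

1680/41

√1679 = [40; 1, 39, 1, 80, …] (period length 4).
Convergents:
  p_0/q_0 = 40/1
  p_1/q_1 = 41/1
  p_2/q_2 = 1639/40
  p_3/q_3 = 1680/41
  p_4/q_4 = 136039/3320
q_3 = 41 ≤ 122 < 3320 = q_4, so the answer is 1680/41.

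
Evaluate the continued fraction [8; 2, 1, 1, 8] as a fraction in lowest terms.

361/43

Using pₖ = aₖpₖ₋₁ + pₖ₋₂ and qₖ = aₖqₖ₋₁ + qₖ₋₂:
  k=0: a=8, p=8, q=1
  k=1: a=2, p=17, q=2
  k=2: a=1, p=25, q=3
  k=3: a=1, p=42, q=5
  k=4: a=8, p=361, q=43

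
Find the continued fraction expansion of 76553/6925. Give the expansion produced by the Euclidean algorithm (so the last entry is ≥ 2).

[11; 18, 3, 8, 15]

76553 = 11·6925 + 378
6925 = 18·378 + 121
378 = 3·121 + 15
121 = 8·15 + 1
15 = 15·1 + 0  (stop)
So 76553/6925 = [11; 18, 3, 8, 15].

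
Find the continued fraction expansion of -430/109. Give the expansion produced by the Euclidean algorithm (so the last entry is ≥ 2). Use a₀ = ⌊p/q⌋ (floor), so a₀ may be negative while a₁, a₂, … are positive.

-430 = -4·109 + 6
109 = 18·6 + 1
6 = 6·1 + 0  (stop)
So -430/109 = [-4; 18, 6].

[-4; 18, 6]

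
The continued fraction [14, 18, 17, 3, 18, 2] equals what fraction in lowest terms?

Fold from the inside: start with 2/1.
  18 + 1/2 = 37/2
  3 + 2/37 = 113/37
  17 + 37/113 = 1958/113
  18 + 113/1958 = 35357/1958
  14 + 1958/35357 = 496956/35357

496956/35357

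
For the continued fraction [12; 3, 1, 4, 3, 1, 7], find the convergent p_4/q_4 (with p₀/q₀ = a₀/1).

748/61

Using pₖ = aₖpₖ₋₁ + pₖ₋₂, qₖ = aₖqₖ₋₁ + qₖ₋₂ (with p₋₁=1, p₋₂=0, q₋₁=0, q₋₂=1):
  k=0: a=12, p=12, q=1
  k=1: a=3, p=37, q=3
  k=2: a=1, p=49, q=4
  k=3: a=4, p=233, q=19
  k=4: a=3, p=748, q=61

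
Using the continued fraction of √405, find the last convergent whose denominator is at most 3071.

51841/2576

√405 = [20; 8, 40, …] (period length 2).
Convergents:
  p_0/q_0 = 20/1
  p_1/q_1 = 161/8
  p_2/q_2 = 6460/321
  p_3/q_3 = 51841/2576
  p_4/q_4 = 2080100/103361
q_3 = 2576 ≤ 3071 < 103361 = q_4, so the answer is 51841/2576.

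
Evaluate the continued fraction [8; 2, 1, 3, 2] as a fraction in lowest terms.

Fold from the inside: start with 2/1.
  3 + 1/2 = 7/2
  1 + 2/7 = 9/7
  2 + 7/9 = 25/9
  8 + 9/25 = 209/25

209/25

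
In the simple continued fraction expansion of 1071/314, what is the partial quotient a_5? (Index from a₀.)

2

1071 = 3·314 + 129   →  a_0 = 3
314 = 2·129 + 56   →  a_1 = 2
129 = 2·56 + 17   →  a_2 = 2
56 = 3·17 + 5   →  a_3 = 3
17 = 3·5 + 2   →  a_4 = 3
5 = 2·2 + 1   →  a_5 = 2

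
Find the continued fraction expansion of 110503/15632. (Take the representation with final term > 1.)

110503 = 7·15632 + 1079
15632 = 14·1079 + 526
1079 = 2·526 + 27
526 = 19·27 + 13
27 = 2·13 + 1
13 = 13·1 + 0  (stop)
So 110503/15632 = [7; 14, 2, 19, 2, 13].

[7; 14, 2, 19, 2, 13]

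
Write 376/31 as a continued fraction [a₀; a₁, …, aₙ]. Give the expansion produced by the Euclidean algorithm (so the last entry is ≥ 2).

[12; 7, 1, 3]

376 = 12×31 + 4
31 = 7×4 + 3
4 = 1×3 + 1
3 = 3×1 + 0  (stop)
So 376/31 = [12; 7, 1, 3].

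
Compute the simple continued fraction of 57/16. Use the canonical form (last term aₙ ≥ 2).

[3; 1, 1, 3, 2]

57 = 3·16 + 9
16 = 1·9 + 7
9 = 1·7 + 2
7 = 3·2 + 1
2 = 2·1 + 0  (stop)
So 57/16 = [3; 1, 1, 3, 2].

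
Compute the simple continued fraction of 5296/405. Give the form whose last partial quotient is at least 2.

5296 = 13×405 + 31
405 = 13×31 + 2
31 = 15×2 + 1
2 = 2×1 + 0  (stop)
So 5296/405 = [13; 13, 15, 2].

[13; 13, 15, 2]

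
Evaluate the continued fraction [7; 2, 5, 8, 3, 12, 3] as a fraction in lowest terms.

79528/10667

Using pₖ = aₖpₖ₋₁ + pₖ₋₂ and qₖ = aₖqₖ₋₁ + qₖ₋₂:
  k=0: a=7, p=7, q=1
  k=1: a=2, p=15, q=2
  k=2: a=5, p=82, q=11
  k=3: a=8, p=671, q=90
  k=4: a=3, p=2095, q=281
  k=5: a=12, p=25811, q=3462
  k=6: a=3, p=79528, q=10667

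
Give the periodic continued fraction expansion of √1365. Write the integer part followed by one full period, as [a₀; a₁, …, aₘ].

[36; 1, 17, 2, 17, 1, 72]

a₀ = ⌊√1365⌋ = 36.
With m₀=0, d₀=1 and mₖ₊₁ = dₖaₖ − mₖ, dₖ₊₁ = (n − mₖ₊₁²)/dₖ, aₖ₊₁ = ⌊(a₀+mₖ₊₁)/dₖ₊₁⌋:
  k=1: m=36, d=69, a=1
  k=2: m=33, d=4, a=17
  k=3: m=35, d=35, a=2
  k=4: m=35, d=4, a=17
  k=5: m=33, d=69, a=1
  k=6: m=36, d=1, a=72
d=1 and a=2a₀=72 at k=6, so the next step gives (m, d) = (36, 69) again — its k=1 value — and the period has length 6.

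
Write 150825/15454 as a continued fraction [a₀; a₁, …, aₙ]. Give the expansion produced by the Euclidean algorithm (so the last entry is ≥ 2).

[9; 1, 3, 6, 3, 1, 14, 10]

150825 = 9·15454 + 11739
15454 = 1·11739 + 3715
11739 = 3·3715 + 594
3715 = 6·594 + 151
594 = 3·151 + 141
151 = 1·141 + 10
141 = 14·10 + 1
10 = 10·1 + 0  (stop)
So 150825/15454 = [9; 1, 3, 6, 3, 1, 14, 10].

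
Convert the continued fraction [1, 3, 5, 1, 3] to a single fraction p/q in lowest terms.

Fold from the inside: start with 3/1.
  1 + 1/3 = 4/3
  5 + 3/4 = 23/4
  3 + 4/23 = 73/23
  1 + 23/73 = 96/73

96/73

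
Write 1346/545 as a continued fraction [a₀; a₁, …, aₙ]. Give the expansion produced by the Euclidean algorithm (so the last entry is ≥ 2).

[2; 2, 7, 1, 3, 8]

1346 = 2×545 + 256
545 = 2×256 + 33
256 = 7×33 + 25
33 = 1×25 + 8
25 = 3×8 + 1
8 = 8×1 + 0  (stop)
So 1346/545 = [2; 2, 7, 1, 3, 8].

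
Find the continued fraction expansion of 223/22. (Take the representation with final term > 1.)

[10; 7, 3]

223 = 10×22 + 3
22 = 7×3 + 1
3 = 3×1 + 0  (stop)
So 223/22 = [10; 7, 3].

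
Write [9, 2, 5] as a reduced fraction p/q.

Fold from the inside: start with 5/1.
  2 + 1/5 = 11/5
  9 + 5/11 = 104/11

104/11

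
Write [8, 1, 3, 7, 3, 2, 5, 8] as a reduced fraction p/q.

82144/9379

Using pₖ = aₖpₖ₋₁ + pₖ₋₂ and qₖ = aₖqₖ₋₁ + qₖ₋₂:
  k=0: a=8, p=8, q=1
  k=1: a=1, p=9, q=1
  k=2: a=3, p=35, q=4
  k=3: a=7, p=254, q=29
  k=4: a=3, p=797, q=91
  k=5: a=2, p=1848, q=211
  k=6: a=5, p=10037, q=1146
  k=7: a=8, p=82144, q=9379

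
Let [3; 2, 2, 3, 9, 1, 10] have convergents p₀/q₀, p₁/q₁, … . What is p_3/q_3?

58/17

Using pₖ = aₖpₖ₋₁ + pₖ₋₂, qₖ = aₖqₖ₋₁ + qₖ₋₂ (with p₋₁=1, p₋₂=0, q₋₁=0, q₋₂=1):
  k=0: a=3, p=3, q=1
  k=1: a=2, p=7, q=2
  k=2: a=2, p=17, q=5
  k=3: a=3, p=58, q=17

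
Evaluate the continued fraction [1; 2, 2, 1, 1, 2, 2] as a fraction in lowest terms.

105/74

Fold from the inside: start with 2/1.
  2 + 1/2 = 5/2
  1 + 2/5 = 7/5
  1 + 5/7 = 12/7
  2 + 7/12 = 31/12
  2 + 12/31 = 74/31
  1 + 31/74 = 105/74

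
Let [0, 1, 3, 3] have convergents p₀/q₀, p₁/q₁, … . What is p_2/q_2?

3/4

Using pₖ = aₖpₖ₋₁ + pₖ₋₂, qₖ = aₖqₖ₋₁ + qₖ₋₂ (with p₋₁=1, p₋₂=0, q₋₁=0, q₋₂=1):
  k=0: a=0, p=0, q=1
  k=1: a=1, p=1, q=1
  k=2: a=3, p=3, q=4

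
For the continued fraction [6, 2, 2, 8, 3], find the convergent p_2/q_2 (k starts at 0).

32/5

Using pₖ = aₖpₖ₋₁ + pₖ₋₂, qₖ = aₖqₖ₋₁ + qₖ₋₂ (with p₋₁=1, p₋₂=0, q₋₁=0, q₋₂=1):
  k=0: a=6, p=6, q=1
  k=1: a=2, p=13, q=2
  k=2: a=2, p=32, q=5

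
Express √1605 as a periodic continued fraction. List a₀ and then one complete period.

a₀ = ⌊√1605⌋ = 40.
With m₀=0, d₀=1 and mₖ₊₁ = dₖaₖ − mₖ, dₖ₊₁ = (n − mₖ₊₁²)/dₖ, aₖ₊₁ = ⌊(a₀+mₖ₊₁)/dₖ₊₁⌋:
  k=1: m=40, d=5, a=16
  k=2: m=40, d=1, a=80
d=1 and a=2a₀=80 at k=2, so the next step gives (m, d) = (40, 5) again — its k=1 value — and the period has length 2.

[40; 16, 80]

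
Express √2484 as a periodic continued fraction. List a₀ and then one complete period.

[49; 1, 5, 4, 5, 1, 98]

a₀ = ⌊√2484⌋ = 49.
With m₀=0, d₀=1 and mₖ₊₁ = dₖaₖ − mₖ, dₖ₊₁ = (n − mₖ₊₁²)/dₖ, aₖ₊₁ = ⌊(a₀+mₖ₊₁)/dₖ₊₁⌋:
  k=1: m=49, d=83, a=1
  k=2: m=34, d=16, a=5
  k=3: m=46, d=23, a=4
  k=4: m=46, d=16, a=5
  k=5: m=34, d=83, a=1
  k=6: m=49, d=1, a=98
d=1 and a=2a₀=98 at k=6, so the next step gives (m, d) = (49, 83) again — its k=1 value — and the period has length 6.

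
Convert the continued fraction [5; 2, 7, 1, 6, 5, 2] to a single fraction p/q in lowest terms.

Fold from the inside: start with 2/1.
  5 + 1/2 = 11/2
  6 + 2/11 = 68/11
  1 + 11/68 = 79/68
  7 + 68/79 = 621/79
  2 + 79/621 = 1321/621
  5 + 621/1321 = 7226/1321

7226/1321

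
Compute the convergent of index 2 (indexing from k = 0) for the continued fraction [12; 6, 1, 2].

Using pₖ = aₖpₖ₋₁ + pₖ₋₂, qₖ = aₖqₖ₋₁ + qₖ₋₂ (with p₋₁=1, p₋₂=0, q₋₁=0, q₋₂=1):
  k=0: a=12, p=12, q=1
  k=1: a=6, p=73, q=6
  k=2: a=1, p=85, q=7

85/7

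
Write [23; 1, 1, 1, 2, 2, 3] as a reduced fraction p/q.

1536/65

Fold from the inside: start with 3/1.
  2 + 1/3 = 7/3
  2 + 3/7 = 17/7
  1 + 7/17 = 24/17
  1 + 17/24 = 41/24
  1 + 24/41 = 65/41
  23 + 41/65 = 1536/65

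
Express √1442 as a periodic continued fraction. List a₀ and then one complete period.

[37; 1, 36, 1, 74]

a₀ = ⌊√1442⌋ = 37.
With m₀=0, d₀=1 and mₖ₊₁ = dₖaₖ − mₖ, dₖ₊₁ = (n − mₖ₊₁²)/dₖ, aₖ₊₁ = ⌊(a₀+mₖ₊₁)/dₖ₊₁⌋:
  k=1: m=37, d=73, a=1
  k=2: m=36, d=2, a=36
  k=3: m=36, d=73, a=1
  k=4: m=37, d=1, a=74
d=1 and a=2a₀=74 at k=4, so the next step gives (m, d) = (37, 73) again — its k=1 value — and the period has length 4.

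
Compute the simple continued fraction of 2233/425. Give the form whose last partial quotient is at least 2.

[5; 3, 1, 14, 2, 3]

2233 = 5·425 + 108
425 = 3·108 + 101
108 = 1·101 + 7
101 = 14·7 + 3
7 = 2·3 + 1
3 = 3·1 + 0  (stop)
So 2233/425 = [5; 3, 1, 14, 2, 3].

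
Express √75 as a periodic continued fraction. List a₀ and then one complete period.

[8; 1, 1, 1, 16]

a₀ = ⌊√75⌋ = 8.
With m₀=0, d₀=1 and mₖ₊₁ = dₖaₖ − mₖ, dₖ₊₁ = (n − mₖ₊₁²)/dₖ, aₖ₊₁ = ⌊(a₀+mₖ₊₁)/dₖ₊₁⌋:
  k=1: m=8, d=11, a=1
  k=2: m=3, d=6, a=1
  k=3: m=3, d=11, a=1
  k=4: m=8, d=1, a=16
d=1 and a=2a₀=16 at k=4, so the next step gives (m, d) = (8, 11) again — its k=1 value — and the period has length 4.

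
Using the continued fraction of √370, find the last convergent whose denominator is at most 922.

12503/650

√370 = [19; 4, 4, 38, …] (period length 3).
Convergents:
  p_0/q_0 = 19/1
  p_1/q_1 = 77/4
  p_2/q_2 = 327/17
  p_3/q_3 = 12503/650
  p_4/q_4 = 50339/2617
q_3 = 650 ≤ 922 < 2617 = q_4, so the answer is 12503/650.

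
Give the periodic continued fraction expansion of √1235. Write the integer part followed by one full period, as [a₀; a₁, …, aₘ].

[35; 7, 70]

a₀ = ⌊√1235⌋ = 35.
With m₀=0, d₀=1 and mₖ₊₁ = dₖaₖ − mₖ, dₖ₊₁ = (n − mₖ₊₁²)/dₖ, aₖ₊₁ = ⌊(a₀+mₖ₊₁)/dₖ₊₁⌋:
  k=1: m=35, d=10, a=7
  k=2: m=35, d=1, a=70
d=1 and a=2a₀=70 at k=2, so the next step gives (m, d) = (35, 10) again — its k=1 value — and the period has length 2.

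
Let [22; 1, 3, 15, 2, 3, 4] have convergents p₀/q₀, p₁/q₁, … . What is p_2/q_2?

91/4

Using pₖ = aₖpₖ₋₁ + pₖ₋₂, qₖ = aₖqₖ₋₁ + qₖ₋₂ (with p₋₁=1, p₋₂=0, q₋₁=0, q₋₂=1):
  k=0: a=22, p=22, q=1
  k=1: a=1, p=23, q=1
  k=2: a=3, p=91, q=4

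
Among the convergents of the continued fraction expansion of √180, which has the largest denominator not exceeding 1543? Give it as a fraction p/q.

8667/646

√180 = [13; 2, 2, 2, 26, …] (period length 4).
Convergents:
  p_0/q_0 = 13/1
  p_1/q_1 = 27/2
  p_2/q_2 = 67/5
  p_3/q_3 = 161/12
  p_4/q_4 = 4253/317
  p_5/q_5 = 8667/646
  p_6/q_6 = 21587/1609
q_5 = 646 ≤ 1543 < 1609 = q_6, so the answer is 8667/646.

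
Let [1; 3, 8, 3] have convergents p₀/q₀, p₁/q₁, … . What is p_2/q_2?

Using pₖ = aₖpₖ₋₁ + pₖ₋₂, qₖ = aₖqₖ₋₁ + qₖ₋₂ (with p₋₁=1, p₋₂=0, q₋₁=0, q₋₂=1):
  k=0: a=1, p=1, q=1
  k=1: a=3, p=4, q=3
  k=2: a=8, p=33, q=25

33/25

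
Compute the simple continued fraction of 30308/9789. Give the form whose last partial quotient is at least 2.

[3; 10, 2, 2, 14, 13]

30308 = 3*9789 + 941
9789 = 10*941 + 379
941 = 2*379 + 183
379 = 2*183 + 13
183 = 14*13 + 1
13 = 13*1 + 0  (stop)
So 30308/9789 = [3; 10, 2, 2, 14, 13].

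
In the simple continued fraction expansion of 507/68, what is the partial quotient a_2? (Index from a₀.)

507 = 7·68 + 31   →  a_0 = 7
68 = 2·31 + 6   →  a_1 = 2
31 = 5·6 + 1   →  a_2 = 5

5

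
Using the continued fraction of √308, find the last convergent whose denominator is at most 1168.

√308 = [17; 1, 1, 4, 1, 1, 34, …] (period length 6).
Convergents:
  p_0/q_0 = 17/1
  p_1/q_1 = 18/1
  p_2/q_2 = 35/2
  p_3/q_3 = 158/9
  p_4/q_4 = 193/11
  p_5/q_5 = 351/20
  p_6/q_6 = 12127/691
  p_7/q_7 = 12478/711
  p_8/q_8 = 24605/1402
q_7 = 711 ≤ 1168 < 1402 = q_8, so the answer is 12478/711.

12478/711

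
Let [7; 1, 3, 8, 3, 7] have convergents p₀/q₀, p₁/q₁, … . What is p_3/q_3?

Using pₖ = aₖpₖ₋₁ + pₖ₋₂, qₖ = aₖqₖ₋₁ + qₖ₋₂ (with p₋₁=1, p₋₂=0, q₋₁=0, q₋₂=1):
  k=0: a=7, p=7, q=1
  k=1: a=1, p=8, q=1
  k=2: a=3, p=31, q=4
  k=3: a=8, p=256, q=33

256/33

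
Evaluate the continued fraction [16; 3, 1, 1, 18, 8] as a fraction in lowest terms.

17050/1047

Fold from the inside: start with 8/1.
  18 + 1/8 = 145/8
  1 + 8/145 = 153/145
  1 + 145/153 = 298/153
  3 + 153/298 = 1047/298
  16 + 298/1047 = 17050/1047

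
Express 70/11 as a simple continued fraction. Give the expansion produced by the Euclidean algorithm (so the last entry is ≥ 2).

70 = 6*11 + 4
11 = 2*4 + 3
4 = 1*3 + 1
3 = 3*1 + 0  (stop)
So 70/11 = [6; 2, 1, 3].

[6; 2, 1, 3]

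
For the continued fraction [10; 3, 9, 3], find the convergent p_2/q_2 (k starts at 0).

Using pₖ = aₖpₖ₋₁ + pₖ₋₂, qₖ = aₖqₖ₋₁ + qₖ₋₂ (with p₋₁=1, p₋₂=0, q₋₁=0, q₋₂=1):
  k=0: a=10, p=10, q=1
  k=1: a=3, p=31, q=3
  k=2: a=9, p=289, q=28

289/28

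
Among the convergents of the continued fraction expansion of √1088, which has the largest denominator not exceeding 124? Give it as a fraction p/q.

2177/66

√1088 = [32; 1, 64, …] (period length 2).
Convergents:
  p_0/q_0 = 32/1
  p_1/q_1 = 33/1
  p_2/q_2 = 2144/65
  p_3/q_3 = 2177/66
  p_4/q_4 = 141472/4289
q_3 = 66 ≤ 124 < 4289 = q_4, so the answer is 2177/66.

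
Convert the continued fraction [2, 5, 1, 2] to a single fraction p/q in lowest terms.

37/17

Fold from the inside: start with 2/1.
  1 + 1/2 = 3/2
  5 + 2/3 = 17/3
  2 + 3/17 = 37/17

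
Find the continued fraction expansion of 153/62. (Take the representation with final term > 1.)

153 = 2×62 + 29
62 = 2×29 + 4
29 = 7×4 + 1
4 = 4×1 + 0  (stop)
So 153/62 = [2; 2, 7, 4].

[2; 2, 7, 4]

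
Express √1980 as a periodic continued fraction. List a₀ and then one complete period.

[44; 2, 88]

a₀ = ⌊√1980⌋ = 44.
With m₀=0, d₀=1 and mₖ₊₁ = dₖaₖ − mₖ, dₖ₊₁ = (n − mₖ₊₁²)/dₖ, aₖ₊₁ = ⌊(a₀+mₖ₊₁)/dₖ₊₁⌋:
  k=1: m=44, d=44, a=2
  k=2: m=44, d=1, a=88
d=1 and a=2a₀=88 at k=2, so the next step gives (m, d) = (44, 44) again — its k=1 value — and the period has length 2.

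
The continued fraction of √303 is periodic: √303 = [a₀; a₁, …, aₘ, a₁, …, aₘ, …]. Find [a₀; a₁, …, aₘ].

a₀ = ⌊√303⌋ = 17.
With m₀=0, d₀=1 and mₖ₊₁ = dₖaₖ − mₖ, dₖ₊₁ = (n − mₖ₊₁²)/dₖ, aₖ₊₁ = ⌊(a₀+mₖ₊₁)/dₖ₊₁⌋:
  k=1: m=17, d=14, a=2
  k=2: m=11, d=13, a=2
  k=3: m=15, d=6, a=5
  k=4: m=15, d=13, a=2
  k=5: m=11, d=14, a=2
  k=6: m=17, d=1, a=34
d=1 and a=2a₀=34 at k=6, so the next step gives (m, d) = (17, 14) again — its k=1 value — and the period has length 6.

[17; 2, 2, 5, 2, 2, 34]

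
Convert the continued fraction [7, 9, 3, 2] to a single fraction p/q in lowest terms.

462/65

Fold from the inside: start with 2/1.
  3 + 1/2 = 7/2
  9 + 2/7 = 65/7
  7 + 7/65 = 462/65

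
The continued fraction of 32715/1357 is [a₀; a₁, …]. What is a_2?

32715 = 24·1357 + 147   →  a_0 = 24
1357 = 9·147 + 34   →  a_1 = 9
147 = 4·34 + 11   →  a_2 = 4

4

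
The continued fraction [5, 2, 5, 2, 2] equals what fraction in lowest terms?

322/59

Using pₖ = aₖpₖ₋₁ + pₖ₋₂ and qₖ = aₖqₖ₋₁ + qₖ₋₂:
  k=0: a=5, p=5, q=1
  k=1: a=2, p=11, q=2
  k=2: a=5, p=60, q=11
  k=3: a=2, p=131, q=24
  k=4: a=2, p=322, q=59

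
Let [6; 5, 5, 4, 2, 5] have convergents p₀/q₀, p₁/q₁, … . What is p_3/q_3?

Using pₖ = aₖpₖ₋₁ + pₖ₋₂, qₖ = aₖqₖ₋₁ + qₖ₋₂ (with p₋₁=1, p₋₂=0, q₋₁=0, q₋₂=1):
  k=0: a=6, p=6, q=1
  k=1: a=5, p=31, q=5
  k=2: a=5, p=161, q=26
  k=3: a=4, p=675, q=109

675/109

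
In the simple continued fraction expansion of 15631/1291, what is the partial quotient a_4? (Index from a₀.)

9

15631 = 12·1291 + 139   →  a_0 = 12
1291 = 9·139 + 40   →  a_1 = 9
139 = 3·40 + 19   →  a_2 = 3
40 = 2·19 + 2   →  a_3 = 2
19 = 9·2 + 1   →  a_4 = 9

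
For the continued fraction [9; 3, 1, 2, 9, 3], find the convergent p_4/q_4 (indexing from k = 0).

Using pₖ = aₖpₖ₋₁ + pₖ₋₂, qₖ = aₖqₖ₋₁ + qₖ₋₂ (with p₋₁=1, p₋₂=0, q₋₁=0, q₋₂=1):
  k=0: a=9, p=9, q=1
  k=1: a=3, p=28, q=3
  k=2: a=1, p=37, q=4
  k=3: a=2, p=102, q=11
  k=4: a=9, p=955, q=103

955/103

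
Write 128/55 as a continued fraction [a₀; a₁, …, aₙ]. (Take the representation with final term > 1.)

128 = 2×55 + 18
55 = 3×18 + 1
18 = 18×1 + 0  (stop)
So 128/55 = [2; 3, 18].

[2; 3, 18]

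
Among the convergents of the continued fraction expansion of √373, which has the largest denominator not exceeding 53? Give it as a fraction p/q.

√373 = [19; 3, 5, 5, 3, 38, …] (period length 5).
Convergents:
  p_0/q_0 = 19/1
  p_1/q_1 = 58/3
  p_2/q_2 = 309/16
  p_3/q_3 = 1603/83
q_2 = 16 ≤ 53 < 83 = q_3, so the answer is 309/16.

309/16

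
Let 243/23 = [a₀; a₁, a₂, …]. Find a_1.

1

243 = 10·23 + 13   →  a_0 = 10
23 = 1·13 + 10   →  a_1 = 1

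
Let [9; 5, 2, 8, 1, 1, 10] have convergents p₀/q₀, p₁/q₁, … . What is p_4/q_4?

955/104

Using pₖ = aₖpₖ₋₁ + pₖ₋₂, qₖ = aₖqₖ₋₁ + qₖ₋₂ (with p₋₁=1, p₋₂=0, q₋₁=0, q₋₂=1):
  k=0: a=9, p=9, q=1
  k=1: a=5, p=46, q=5
  k=2: a=2, p=101, q=11
  k=3: a=8, p=854, q=93
  k=4: a=1, p=955, q=104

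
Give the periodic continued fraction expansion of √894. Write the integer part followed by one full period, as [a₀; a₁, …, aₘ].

[29; 1, 8, 1, 58]

a₀ = ⌊√894⌋ = 29.
With m₀=0, d₀=1 and mₖ₊₁ = dₖaₖ − mₖ, dₖ₊₁ = (n − mₖ₊₁²)/dₖ, aₖ₊₁ = ⌊(a₀+mₖ₊₁)/dₖ₊₁⌋:
  k=1: m=29, d=53, a=1
  k=2: m=24, d=6, a=8
  k=3: m=24, d=53, a=1
  k=4: m=29, d=1, a=58
d=1 and a=2a₀=58 at k=4, so the next step gives (m, d) = (29, 53) again — its k=1 value — and the period has length 4.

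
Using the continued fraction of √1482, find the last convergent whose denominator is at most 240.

√1482 = [38; 2, 76, …] (period length 2).
Convergents:
  p_0/q_0 = 38/1
  p_1/q_1 = 77/2
  p_2/q_2 = 5890/153
  p_3/q_3 = 11857/308
q_2 = 153 ≤ 240 < 308 = q_3, so the answer is 5890/153.

5890/153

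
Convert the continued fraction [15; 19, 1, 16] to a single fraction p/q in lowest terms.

5102/339

Using pₖ = aₖpₖ₋₁ + pₖ₋₂ and qₖ = aₖqₖ₋₁ + qₖ₋₂:
  k=0: a=15, p=15, q=1
  k=1: a=19, p=286, q=19
  k=2: a=1, p=301, q=20
  k=3: a=16, p=5102, q=339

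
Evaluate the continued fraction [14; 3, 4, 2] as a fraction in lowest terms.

415/29

Using pₖ = aₖpₖ₋₁ + pₖ₋₂ and qₖ = aₖqₖ₋₁ + qₖ₋₂:
  k=0: a=14, p=14, q=1
  k=1: a=3, p=43, q=3
  k=2: a=4, p=186, q=13
  k=3: a=2, p=415, q=29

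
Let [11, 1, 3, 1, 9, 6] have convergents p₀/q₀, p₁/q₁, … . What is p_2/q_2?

47/4

Using pₖ = aₖpₖ₋₁ + pₖ₋₂, qₖ = aₖqₖ₋₁ + qₖ₋₂ (with p₋₁=1, p₋₂=0, q₋₁=0, q₋₂=1):
  k=0: a=11, p=11, q=1
  k=1: a=1, p=12, q=1
  k=2: a=3, p=47, q=4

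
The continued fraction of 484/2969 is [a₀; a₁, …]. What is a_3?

484 = 0·2969 + 484   →  a_0 = 0
2969 = 6·484 + 65   →  a_1 = 6
484 = 7·65 + 29   →  a_2 = 7
65 = 2·29 + 7   →  a_3 = 2

2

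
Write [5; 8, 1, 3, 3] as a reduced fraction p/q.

Using pₖ = aₖpₖ₋₁ + pₖ₋₂ and qₖ = aₖqₖ₋₁ + qₖ₋₂:
  k=0: a=5, p=5, q=1
  k=1: a=8, p=41, q=8
  k=2: a=1, p=46, q=9
  k=3: a=3, p=179, q=35
  k=4: a=3, p=583, q=114

583/114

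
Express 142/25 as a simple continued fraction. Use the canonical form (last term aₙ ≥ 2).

[5; 1, 2, 8]

142 = 5·25 + 17
25 = 1·17 + 8
17 = 2·8 + 1
8 = 8·1 + 0  (stop)
So 142/25 = [5; 1, 2, 8].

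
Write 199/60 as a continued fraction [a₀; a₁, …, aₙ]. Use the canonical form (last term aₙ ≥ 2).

[3; 3, 6, 3]

199 = 3×60 + 19
60 = 3×19 + 3
19 = 6×3 + 1
3 = 3×1 + 0  (stop)
So 199/60 = [3; 3, 6, 3].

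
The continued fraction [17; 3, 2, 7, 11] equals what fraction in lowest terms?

10010/579

Using pₖ = aₖpₖ₋₁ + pₖ₋₂ and qₖ = aₖqₖ₋₁ + qₖ₋₂:
  k=0: a=17, p=17, q=1
  k=1: a=3, p=52, q=3
  k=2: a=2, p=121, q=7
  k=3: a=7, p=899, q=52
  k=4: a=11, p=10010, q=579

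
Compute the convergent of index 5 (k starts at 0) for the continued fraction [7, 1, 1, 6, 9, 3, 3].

2789/370

Using pₖ = aₖpₖ₋₁ + pₖ₋₂, qₖ = aₖqₖ₋₁ + qₖ₋₂ (with p₋₁=1, p₋₂=0, q₋₁=0, q₋₂=1):
  k=0: a=7, p=7, q=1
  k=1: a=1, p=8, q=1
  k=2: a=1, p=15, q=2
  k=3: a=6, p=98, q=13
  k=4: a=9, p=897, q=119
  k=5: a=3, p=2789, q=370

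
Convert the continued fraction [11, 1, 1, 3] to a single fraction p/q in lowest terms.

Using pₖ = aₖpₖ₋₁ + pₖ₋₂ and qₖ = aₖqₖ₋₁ + qₖ₋₂:
  k=0: a=11, p=11, q=1
  k=1: a=1, p=12, q=1
  k=2: a=1, p=23, q=2
  k=3: a=3, p=81, q=7

81/7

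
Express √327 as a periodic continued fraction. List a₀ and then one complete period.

a₀ = ⌊√327⌋ = 18.
With m₀=0, d₀=1 and mₖ₊₁ = dₖaₖ − mₖ, dₖ₊₁ = (n − mₖ₊₁²)/dₖ, aₖ₊₁ = ⌊(a₀+mₖ₊₁)/dₖ₊₁⌋:
  k=1: m=18, d=3, a=12
  k=2: m=18, d=1, a=36
d=1 and a=2a₀=36 at k=2, so the next step gives (m, d) = (18, 3) again — its k=1 value — and the period has length 2.

[18; 12, 36]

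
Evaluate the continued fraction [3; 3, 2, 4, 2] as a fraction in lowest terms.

Fold from the inside: start with 2/1.
  4 + 1/2 = 9/2
  2 + 2/9 = 20/9
  3 + 9/20 = 69/20
  3 + 20/69 = 227/69

227/69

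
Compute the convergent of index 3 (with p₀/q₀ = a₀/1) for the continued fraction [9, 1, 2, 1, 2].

Using pₖ = aₖpₖ₋₁ + pₖ₋₂, qₖ = aₖqₖ₋₁ + qₖ₋₂ (with p₋₁=1, p₋₂=0, q₋₁=0, q₋₂=1):
  k=0: a=9, p=9, q=1
  k=1: a=1, p=10, q=1
  k=2: a=2, p=29, q=3
  k=3: a=1, p=39, q=4

39/4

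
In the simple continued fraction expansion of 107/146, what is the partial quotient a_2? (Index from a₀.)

107 = 0·146 + 107   →  a_0 = 0
146 = 1·107 + 39   →  a_1 = 1
107 = 2·39 + 29   →  a_2 = 2

2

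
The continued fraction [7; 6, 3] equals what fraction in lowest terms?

136/19

Fold from the inside: start with 3/1.
  6 + 1/3 = 19/3
  7 + 3/19 = 136/19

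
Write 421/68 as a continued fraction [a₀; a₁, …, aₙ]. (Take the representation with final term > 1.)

[6; 5, 4, 3]

421 = 6·68 + 13
68 = 5·13 + 3
13 = 4·3 + 1
3 = 3·1 + 0  (stop)
So 421/68 = [6; 5, 4, 3].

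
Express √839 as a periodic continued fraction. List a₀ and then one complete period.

a₀ = ⌊√839⌋ = 28.
With m₀=0, d₀=1 and mₖ₊₁ = dₖaₖ − mₖ, dₖ₊₁ = (n − mₖ₊₁²)/dₖ, aₖ₊₁ = ⌊(a₀+mₖ₊₁)/dₖ₊₁⌋:
  k=1: m=28, d=55, a=1
  k=2: m=27, d=2, a=27
  k=3: m=27, d=55, a=1
  k=4: m=28, d=1, a=56
d=1 and a=2a₀=56 at k=4, so the next step gives (m, d) = (28, 55) again — its k=1 value — and the period has length 4.

[28; 1, 27, 1, 56]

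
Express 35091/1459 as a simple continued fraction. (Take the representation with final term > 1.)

[24; 19, 2, 4, 1, 6]

35091 = 24·1459 + 75
1459 = 19·75 + 34
75 = 2·34 + 7
34 = 4·7 + 6
7 = 1·6 + 1
6 = 6·1 + 0  (stop)
So 35091/1459 = [24; 19, 2, 4, 1, 6].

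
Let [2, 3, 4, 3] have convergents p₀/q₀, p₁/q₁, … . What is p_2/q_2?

30/13

Using pₖ = aₖpₖ₋₁ + pₖ₋₂, qₖ = aₖqₖ₋₁ + qₖ₋₂ (with p₋₁=1, p₋₂=0, q₋₁=0, q₋₂=1):
  k=0: a=2, p=2, q=1
  k=1: a=3, p=7, q=3
  k=2: a=4, p=30, q=13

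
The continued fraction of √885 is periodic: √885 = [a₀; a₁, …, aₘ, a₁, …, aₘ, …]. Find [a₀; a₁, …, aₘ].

a₀ = ⌊√885⌋ = 29.
With m₀=0, d₀=1 and mₖ₊₁ = dₖaₖ − mₖ, dₖ₊₁ = (n − mₖ₊₁²)/dₖ, aₖ₊₁ = ⌊(a₀+mₖ₊₁)/dₖ₊₁⌋:
  k=1: m=29, d=44, a=1
  k=2: m=15, d=15, a=2
  k=3: m=15, d=44, a=1
  k=4: m=29, d=1, a=58
d=1 and a=2a₀=58 at k=4, so the next step gives (m, d) = (29, 44) again — its k=1 value — and the period has length 4.

[29; 1, 2, 1, 58]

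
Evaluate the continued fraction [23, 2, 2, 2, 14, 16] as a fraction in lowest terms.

Fold from the inside: start with 16/1.
  14 + 1/16 = 225/16
  2 + 16/225 = 466/225
  2 + 225/466 = 1157/466
  2 + 466/1157 = 2780/1157
  23 + 1157/2780 = 65097/2780

65097/2780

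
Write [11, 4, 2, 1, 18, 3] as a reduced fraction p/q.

8333/742

Fold from the inside: start with 3/1.
  18 + 1/3 = 55/3
  1 + 3/55 = 58/55
  2 + 55/58 = 171/58
  4 + 58/171 = 742/171
  11 + 171/742 = 8333/742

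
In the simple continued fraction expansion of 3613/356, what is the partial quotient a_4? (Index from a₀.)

1

3613 = 10·356 + 53   →  a_0 = 10
356 = 6·53 + 38   →  a_1 = 6
53 = 1·38 + 15   →  a_2 = 1
38 = 2·15 + 8   →  a_3 = 2
15 = 1·8 + 7   →  a_4 = 1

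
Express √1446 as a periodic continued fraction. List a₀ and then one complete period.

a₀ = ⌊√1446⌋ = 38.
With m₀=0, d₀=1 and mₖ₊₁ = dₖaₖ − mₖ, dₖ₊₁ = (n − mₖ₊₁²)/dₖ, aₖ₊₁ = ⌊(a₀+mₖ₊₁)/dₖ₊₁⌋:
  k=1: m=38, d=2, a=38
  k=2: m=38, d=1, a=76
d=1 and a=2a₀=76 at k=2, so the next step gives (m, d) = (38, 2) again — its k=1 value — and the period has length 2.

[38; 38, 76]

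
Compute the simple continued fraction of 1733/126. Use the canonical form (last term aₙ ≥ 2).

1733 = 13·126 + 95
126 = 1·95 + 31
95 = 3·31 + 2
31 = 15·2 + 1
2 = 2·1 + 0  (stop)
So 1733/126 = [13; 1, 3, 15, 2].

[13; 1, 3, 15, 2]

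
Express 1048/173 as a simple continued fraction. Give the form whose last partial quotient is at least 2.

1048 = 6×173 + 10
173 = 17×10 + 3
10 = 3×3 + 1
3 = 3×1 + 0  (stop)
So 1048/173 = [6; 17, 3, 3].

[6; 17, 3, 3]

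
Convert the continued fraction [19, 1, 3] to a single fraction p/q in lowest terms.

79/4

Fold from the inside: start with 3/1.
  1 + 1/3 = 4/3
  19 + 3/4 = 79/4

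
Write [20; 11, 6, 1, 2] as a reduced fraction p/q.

Using pₖ = aₖpₖ₋₁ + pₖ₋₂ and qₖ = aₖqₖ₋₁ + qₖ₋₂:
  k=0: a=20, p=20, q=1
  k=1: a=11, p=221, q=11
  k=2: a=6, p=1346, q=67
  k=3: a=1, p=1567, q=78
  k=4: a=2, p=4480, q=223

4480/223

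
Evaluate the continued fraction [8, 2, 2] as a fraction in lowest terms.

Using pₖ = aₖpₖ₋₁ + pₖ₋₂ and qₖ = aₖqₖ₋₁ + qₖ₋₂:
  k=0: a=8, p=8, q=1
  k=1: a=2, p=17, q=2
  k=2: a=2, p=42, q=5

42/5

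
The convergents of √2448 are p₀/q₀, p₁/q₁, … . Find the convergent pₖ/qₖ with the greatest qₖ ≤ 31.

√2448 = [49; 2, 10, 2, 98, …] (period length 4).
Convergents:
  p_0/q_0 = 49/1
  p_1/q_1 = 99/2
  p_2/q_2 = 1039/21
  p_3/q_3 = 2177/44
q_2 = 21 ≤ 31 < 44 = q_3, so the answer is 1039/21.

1039/21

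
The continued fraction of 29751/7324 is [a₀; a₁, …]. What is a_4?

29751 = 4·7324 + 455   →  a_0 = 4
7324 = 16·455 + 44   →  a_1 = 16
455 = 10·44 + 15   →  a_2 = 10
44 = 2·15 + 14   →  a_3 = 2
15 = 1·14 + 1   →  a_4 = 1

1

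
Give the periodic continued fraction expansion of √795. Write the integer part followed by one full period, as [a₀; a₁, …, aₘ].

a₀ = ⌊√795⌋ = 28.
With m₀=0, d₀=1 and mₖ₊₁ = dₖaₖ − mₖ, dₖ₊₁ = (n − mₖ₊₁²)/dₖ, aₖ₊₁ = ⌊(a₀+mₖ₊₁)/dₖ₊₁⌋:
  k=1: m=28, d=11, a=5
  k=2: m=27, d=6, a=9
  k=3: m=27, d=11, a=5
  k=4: m=28, d=1, a=56
d=1 and a=2a₀=56 at k=4, so the next step gives (m, d) = (28, 11) again — its k=1 value — and the period has length 4.

[28; 5, 9, 5, 56]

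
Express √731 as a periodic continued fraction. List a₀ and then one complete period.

a₀ = ⌊√731⌋ = 27.
With m₀=0, d₀=1 and mₖ₊₁ = dₖaₖ − mₖ, dₖ₊₁ = (n − mₖ₊₁²)/dₖ, aₖ₊₁ = ⌊(a₀+mₖ₊₁)/dₖ₊₁⌋:
  k=1: m=27, d=2, a=27
  k=2: m=27, d=1, a=54
d=1 and a=2a₀=54 at k=2, so the next step gives (m, d) = (27, 2) again — its k=1 value — and the period has length 2.

[27; 27, 54]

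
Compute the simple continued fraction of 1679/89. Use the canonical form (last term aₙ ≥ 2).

1679 = 18·89 + 77
89 = 1·77 + 12
77 = 6·12 + 5
12 = 2·5 + 2
5 = 2·2 + 1
2 = 2·1 + 0  (stop)
So 1679/89 = [18; 1, 6, 2, 2, 2].

[18; 1, 6, 2, 2, 2]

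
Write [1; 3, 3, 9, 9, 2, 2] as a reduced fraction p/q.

Fold from the inside: start with 2/1.
  2 + 1/2 = 5/2
  9 + 2/5 = 47/5
  9 + 5/47 = 428/47
  3 + 47/428 = 1331/428
  3 + 428/1331 = 4421/1331
  1 + 1331/4421 = 5752/4421

5752/4421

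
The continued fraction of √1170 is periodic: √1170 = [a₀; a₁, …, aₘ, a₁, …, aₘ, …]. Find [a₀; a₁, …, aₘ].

a₀ = ⌊√1170⌋ = 34.
With m₀=0, d₀=1 and mₖ₊₁ = dₖaₖ − mₖ, dₖ₊₁ = (n − mₖ₊₁²)/dₖ, aₖ₊₁ = ⌊(a₀+mₖ₊₁)/dₖ₊₁⌋:
  k=1: m=34, d=14, a=4
  k=2: m=22, d=49, a=1
  k=3: m=27, d=9, a=6
  k=4: m=27, d=49, a=1
  k=5: m=22, d=14, a=4
  k=6: m=34, d=1, a=68
d=1 and a=2a₀=68 at k=6, so the next step gives (m, d) = (34, 14) again — its k=1 value — and the period has length 6.

[34; 4, 1, 6, 1, 4, 68]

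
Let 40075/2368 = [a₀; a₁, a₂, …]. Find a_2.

40075 = 16·2368 + 2187   →  a_0 = 16
2368 = 1·2187 + 181   →  a_1 = 1
2187 = 12·181 + 15   →  a_2 = 12

12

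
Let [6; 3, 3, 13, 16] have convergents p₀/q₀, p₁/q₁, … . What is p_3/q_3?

Using pₖ = aₖpₖ₋₁ + pₖ₋₂, qₖ = aₖqₖ₋₁ + qₖ₋₂ (with p₋₁=1, p₋₂=0, q₋₁=0, q₋₂=1):
  k=0: a=6, p=6, q=1
  k=1: a=3, p=19, q=3
  k=2: a=3, p=63, q=10
  k=3: a=13, p=838, q=133

838/133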